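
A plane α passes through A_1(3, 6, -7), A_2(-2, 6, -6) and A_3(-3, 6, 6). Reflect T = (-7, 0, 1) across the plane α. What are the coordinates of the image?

(-7, 12, 1)

A_1A_2 = (-5, 0, 1), A_1A_3 = (-6, 0, 13); a normal to α is A_1A_2 × A_1A_3 = (0, 59, 0).
Using A_1: α has equation 59y = 354.
λ = (n·T − d)/|n|² = (0 − 354)/3481 = -6/59.
Reflection = T − 2λn = (-7, 0, 1) − (-12/59)·(0, 59, 0) = (-7, 12, 1).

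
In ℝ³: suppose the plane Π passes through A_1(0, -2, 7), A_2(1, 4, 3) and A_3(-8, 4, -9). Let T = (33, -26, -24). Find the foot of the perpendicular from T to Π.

(-3, -2, 3)

A_1A_2 = (1, 6, -4), A_1A_3 = (-8, 6, -16); a normal to Π is A_1A_2 × A_1A_3 = (-72, 48, 54).
Using A_1: Π has equation -72x + 48y + 54z = 282.
Foot = T − λn with λ = (n·T − d)/|n|² = (-4920 − 282)/10404 = -1/2.
Foot = (33, -26, -24) − (-1/2)·(-72, 48, 54) = (-3, -2, 3).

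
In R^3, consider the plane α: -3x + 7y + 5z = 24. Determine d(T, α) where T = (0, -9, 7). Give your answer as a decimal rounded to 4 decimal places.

n·T − d = (-3)·(0) + (7)·(-9) + (5)·(7) − 24 = -52; |n| = √83.
Distance = |-52| / √83 = 52/√83 ≈ 5.7077.

5.7077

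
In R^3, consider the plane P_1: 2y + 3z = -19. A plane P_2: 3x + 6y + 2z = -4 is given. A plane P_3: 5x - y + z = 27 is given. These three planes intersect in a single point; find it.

Solving the 3×3 linear system 2y + 3z = -19, 3x + 6y + 2z = -4, 5x - y + z = 27 (e.g. by elimination or Cramer's rule, determinant = -85) gives (6, -2, -5).

(6, -2, -5)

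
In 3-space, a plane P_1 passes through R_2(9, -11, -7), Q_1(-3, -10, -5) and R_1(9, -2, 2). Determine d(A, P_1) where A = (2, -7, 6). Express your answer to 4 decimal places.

R_2Q_1 = (-12, 1, 2), R_2R_1 = (0, 9, 9); a normal to P_1 is R_2Q_1 × R_2R_1 = (-9, 108, -108).
Using R_2: P_1 has equation -9x + 108y - 108z = -513.
n·A − d = (-9)·(2) + (108)·(-7) + (-108)·(6) − (-513) = -909; |n| = √23409.
Distance = |-909| / √23409 = 909/√23409 ≈ 5.9412.

5.9412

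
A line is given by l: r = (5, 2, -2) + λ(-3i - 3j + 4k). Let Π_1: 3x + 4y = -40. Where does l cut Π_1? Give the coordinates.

Substitute r = (5, 2, -2) + t(-3, -3, 4) into the plane: 23 + (-21)t = -40, so t = 3.
Intersection: (5, 2, -2) + 3·(-3, -3, 4) = (-4, -7, 10).

(-4, -7, 10)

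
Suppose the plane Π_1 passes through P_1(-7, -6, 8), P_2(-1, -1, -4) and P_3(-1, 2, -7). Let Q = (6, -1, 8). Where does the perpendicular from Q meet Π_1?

P_1P_2 = (6, 5, -12), P_1P_3 = (6, 8, -15); a normal to Π_1 is P_1P_2 × P_1P_3 = (21, 18, 18).
Using P_1: Π_1 has equation 21x + 18y + 18z = -111.
Foot = Q − λn with λ = (n·Q − d)/|n|² = (252 − (-111))/1089 = 1/3.
Foot = (6, -1, 8) − (1/3)·(21, 18, 18) = (-1, -7, 2).

(-1, -7, 2)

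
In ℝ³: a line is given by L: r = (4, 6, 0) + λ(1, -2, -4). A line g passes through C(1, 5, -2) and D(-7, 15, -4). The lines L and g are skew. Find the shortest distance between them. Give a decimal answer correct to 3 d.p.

A direction vector for g is D − C = (-8, 10, -2).
Common perpendicular direction n = (1, -2, -4) × (-8, 10, -2) = (44, 34, -6).
With w = (1, 5, -2) − (4, 6, 0) = (-3, -1, -2), w · n = -154.
Distance = |w · n| / |n| = |-154| / √3128 ≈ 2.754.

2.754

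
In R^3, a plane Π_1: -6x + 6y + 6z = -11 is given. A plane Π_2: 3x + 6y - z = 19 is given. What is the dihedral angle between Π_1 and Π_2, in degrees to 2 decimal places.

cos θ = |n₁·n₂| / (|n₁||n₂|) = |12| / (√108 · √46).
θ = arccos(0.17025) ≈ 80.20°.

80.20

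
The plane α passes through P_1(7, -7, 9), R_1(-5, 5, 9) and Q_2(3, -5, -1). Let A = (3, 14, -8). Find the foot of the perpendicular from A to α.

(-7, 4, -6)

P_1R_1 = (-12, 12, 0), P_1Q_2 = (-4, 2, -10); a normal to α is P_1R_1 × P_1Q_2 = (-120, -120, 24).
Using P_1: α has equation -120x - 120y + 24z = 216.
Foot = A − λn with λ = (n·A − d)/|n|² = (-2232 − 216)/29376 = -1/12.
Foot = (3, 14, -8) − (-1/12)·(-120, -120, 24) = (-7, 4, -6).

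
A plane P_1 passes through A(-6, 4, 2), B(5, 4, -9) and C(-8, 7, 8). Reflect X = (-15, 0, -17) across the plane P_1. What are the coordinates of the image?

AB = (11, 0, -11), AC = (-2, 3, 6); a normal to P_1 is AB × AC = (33, -44, 33).
Using A: P_1 has equation 33x - 44y + 33z = -308.
λ = (n·X − d)/|n|² = (-1056 − (-308))/4114 = -2/11.
Reflection = X − 2λn = (-15, 0, -17) − (-4/11)·(33, -44, 33) = (-3, -16, -5).

(-3, -16, -5)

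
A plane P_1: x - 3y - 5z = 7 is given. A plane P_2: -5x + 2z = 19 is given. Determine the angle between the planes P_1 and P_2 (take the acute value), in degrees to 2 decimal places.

cos θ = |n₁·n₂| / (|n₁||n₂|) = |-15| / (√35 · √29).
θ = arccos(0.47082) ≈ 61.91°.

61.91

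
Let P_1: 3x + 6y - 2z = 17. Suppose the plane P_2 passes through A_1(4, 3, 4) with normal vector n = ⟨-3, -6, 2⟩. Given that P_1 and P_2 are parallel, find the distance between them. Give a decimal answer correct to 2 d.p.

P_2: n·r = n·A_1 gives -3x - 6y + 2z = -22.
Rescale P_2 by 1/(-1): 3x + 6y - 2z = 22. Then distance = |17 − 22| / √49 ≈ 0.71.

0.71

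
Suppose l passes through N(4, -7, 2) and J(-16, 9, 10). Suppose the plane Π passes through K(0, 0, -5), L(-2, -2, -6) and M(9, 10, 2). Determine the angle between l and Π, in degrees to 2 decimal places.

53.13

A direction vector for l is J − N = (-20, 16, 8).
KL = (-2, -2, -1), KM = (9, 10, 7); a normal to Π is KL × KM = (-4, 5, -2).
Using K: Π has equation -4x + 5y - 2z = 10.
sin θ = |n·v| / (|n||v|) = |144| / (√45 · √720) = 0.80000.
θ ≈ 53.13°.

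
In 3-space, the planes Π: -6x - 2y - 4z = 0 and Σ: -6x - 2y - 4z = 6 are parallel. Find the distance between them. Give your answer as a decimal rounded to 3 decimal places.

0.802

Same normal n = (-6, -2, -4) with |n| = √56; distance = |0 − 6| / |n| = 6/√56 ≈ 0.802.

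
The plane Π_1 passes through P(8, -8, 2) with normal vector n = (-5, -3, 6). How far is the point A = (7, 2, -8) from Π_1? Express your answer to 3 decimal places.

10.159

Π_1: n·r = n·P gives -5x - 3y + 6z = -4.
n·A − d = (-5)·(7) + (-3)·(2) + (6)·(-8) − (-4) = -85; |n| = √70.
Distance = |-85| / √70 = 85/√70 ≈ 10.159.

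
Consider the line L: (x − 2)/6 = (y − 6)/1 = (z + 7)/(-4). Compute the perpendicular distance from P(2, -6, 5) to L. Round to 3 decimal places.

L has direction (6, 1, -4) through (2, 6, -7).
Taking (2, 6, -7) on L with direction v = (6, 1, -4): w = P − (2, 6, -7) = (0, -12, 12), and w × v = (36, 72, 72).
Distance = |w × v| / |v| = √11664 / √53 ≈ 14.835.

14.835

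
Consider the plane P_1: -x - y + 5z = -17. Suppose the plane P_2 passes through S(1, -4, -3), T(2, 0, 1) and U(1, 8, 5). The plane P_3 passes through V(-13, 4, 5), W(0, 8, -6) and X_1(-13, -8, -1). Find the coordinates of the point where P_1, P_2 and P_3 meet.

ST = (1, 4, 4), SU = (0, 12, 8); a normal to P_2 is ST × SU = (-16, -8, 12).
Using S: P_2 has equation -16x - 8y + 12z = -20.
VW = (13, 4, -11), VX_1 = (0, -12, -6); a normal to P_3 is VW × VX_1 = (-156, 78, -156).
Using V: P_3 has equation -156x + 78y - 156z = 1560.
Solving the 3×3 linear system -x - y + 5z = -17, -16x - 8y + 12z = -20, -156x + 78y - 156z = 1560 (e.g. by elimination or Cramer's rule, determinant = -8424) gives (-4, 6, -3).

(-4, 6, -3)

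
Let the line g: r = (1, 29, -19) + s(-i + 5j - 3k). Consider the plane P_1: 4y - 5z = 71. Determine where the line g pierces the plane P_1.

(5, 9, -7)

Substitute r = (1, 29, -19) + t(-1, 5, -3) into the plane: 211 + 35t = 71, so t = -4.
Intersection: (1, 29, -19) + (-4)·(-1, 5, -3) = (5, 9, -7).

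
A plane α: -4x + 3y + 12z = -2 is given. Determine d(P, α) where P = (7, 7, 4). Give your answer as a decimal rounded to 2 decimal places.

n·P − d = (-4)·(7) + (3)·(7) + (12)·(4) − (-2) = 43; |n| = √169.
Distance = |43| / √169 = 43/√169 ≈ 3.31.

3.31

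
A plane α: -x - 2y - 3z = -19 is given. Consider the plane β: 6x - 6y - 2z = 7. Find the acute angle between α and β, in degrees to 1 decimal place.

68.4

cos θ = |n₁·n₂| / (|n₁||n₂|) = |12| / (√14 · √76).
θ = arccos(0.36788) ≈ 68.4°.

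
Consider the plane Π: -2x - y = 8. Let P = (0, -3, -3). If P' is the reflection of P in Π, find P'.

(-4, -5, -3)

λ = (n·P − d)/|n|² = (3 − 8)/5 = -1.
Reflection = P − 2λn = (0, -3, -3) − (-2)·(-2, -1, 0) = (-4, -5, -3).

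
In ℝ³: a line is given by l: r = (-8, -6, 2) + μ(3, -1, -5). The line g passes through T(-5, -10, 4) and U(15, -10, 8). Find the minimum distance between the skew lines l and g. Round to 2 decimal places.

A direction vector for g is U − T = (20, 0, 4).
Common perpendicular direction n = (3, -1, -5) × (20, 0, 4) = (-4, -112, 20).
With w = (-5, -10, 4) − (-8, -6, 2) = (3, -4, 2), w · n = 476.
Distance = |w · n| / |n| = |476| / √12960 ≈ 4.18.

4.18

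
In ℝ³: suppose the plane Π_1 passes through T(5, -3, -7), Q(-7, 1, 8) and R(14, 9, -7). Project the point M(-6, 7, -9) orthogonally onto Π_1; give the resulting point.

TQ = (-12, 4, 15), TR = (9, 12, 0); a normal to Π_1 is TQ × TR = (-180, 135, -180).
Using T: Π_1 has equation -180x + 135y - 180z = -45.
Foot = M − λn with λ = (n·M − d)/|n|² = (3645 − (-45))/83025 = 2/45.
Foot = (-6, 7, -9) − (2/45)·(-180, 135, -180) = (2, 1, -1).

(2, 1, -1)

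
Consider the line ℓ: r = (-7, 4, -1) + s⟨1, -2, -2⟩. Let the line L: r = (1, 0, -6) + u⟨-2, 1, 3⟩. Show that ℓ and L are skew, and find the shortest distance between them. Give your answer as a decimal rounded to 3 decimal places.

Common perpendicular direction n = (1, -2, -2) × (-2, 1, 3) = (-4, 1, -3).
With w = (1, 0, -6) − (-7, 4, -1) = (8, -4, -5), w · n = -21.
Since n ≠ 0 the lines are not parallel, and w · n = -21 ≠ 0 so they do not intersect; hence they are skew.
Distance = |w · n| / |n| = |-21| / √26 ≈ 4.118.

4.118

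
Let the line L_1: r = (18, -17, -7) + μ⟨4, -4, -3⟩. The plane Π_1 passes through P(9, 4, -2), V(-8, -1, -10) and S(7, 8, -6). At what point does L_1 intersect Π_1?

(6, -5, 2)

PV = (-17, -5, -8), PS = (-2, 4, -4); a normal to Π_1 is PV × PS = (52, -52, -78).
Using P: Π_1 has equation 52x - 52y - 78z = 416.
Substitute r = (18, -17, -7) + t(4, -4, -3) into the plane: 2366 + 650t = 416, so t = -3.
Intersection: (18, -17, -7) + (-3)·(4, -4, -3) = (6, -5, 2).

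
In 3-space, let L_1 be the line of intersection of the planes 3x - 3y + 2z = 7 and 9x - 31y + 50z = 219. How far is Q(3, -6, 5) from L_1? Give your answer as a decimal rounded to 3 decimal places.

6.576

Direction of L_1: (3, -3, 2) × (9, -31, 50) = (-88, -132, -66).
A point on L_1: solving the two plane equations with x = -4 gives (-4, -5, 2).
Taking (-4, -5, 2) on L_1 with direction v = (-88, -132, -66): w = Q − (-4, -5, 2) = (7, -1, 3), and w × v = (462, 198, -1012).
Distance = |w × v| / |v| = √1276792 / √29524 ≈ 6.576.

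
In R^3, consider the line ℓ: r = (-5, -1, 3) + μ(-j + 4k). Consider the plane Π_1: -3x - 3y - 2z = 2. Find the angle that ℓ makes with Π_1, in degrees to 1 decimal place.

sin θ = |n·v| / (|n||v|) = |-5| / (√22 · √17) = 0.25854.
θ ≈ 15.0°.

15.0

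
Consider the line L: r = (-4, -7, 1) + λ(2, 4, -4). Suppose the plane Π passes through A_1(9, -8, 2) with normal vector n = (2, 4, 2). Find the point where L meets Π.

(0, 1, -7)

Π: n·r = n·A_1 gives 2x + 4y + 2z = -10.
Substitute r = (-4, -7, 1) + t(2, 4, -4) into the plane: -34 + 12t = -10, so t = 2.
Intersection: (-4, -7, 1) + 2·(2, 4, -4) = (0, 1, -7).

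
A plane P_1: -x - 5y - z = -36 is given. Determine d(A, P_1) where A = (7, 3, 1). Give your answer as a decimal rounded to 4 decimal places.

n·A − d = (-1)·(7) + (-5)·(3) + (-1)·(1) − (-36) = 13; |n| = √27.
Distance = |13| / √27 = 13/√27 ≈ 2.5019.

2.5019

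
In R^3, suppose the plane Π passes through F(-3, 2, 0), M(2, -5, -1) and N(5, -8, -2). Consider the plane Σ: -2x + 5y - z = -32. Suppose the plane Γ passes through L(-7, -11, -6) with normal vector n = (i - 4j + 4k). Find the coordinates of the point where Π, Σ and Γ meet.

FM = (5, -7, -1), FN = (8, -10, -2); a normal to Π is FM × FN = (4, 2, 6).
Using F: Π has equation 4x + 2y + 6z = -8.
Γ: n·r = n·L gives x - 4y + 4z = 13.
Solving the 3×3 linear system 4x + 2y + 6z = -8, -2x + 5y - z = -32, x - 4y + 4z = 13 (e.g. by elimination or Cramer's rule, determinant = 96) gives (5, -5, -3).

(5, -5, -3)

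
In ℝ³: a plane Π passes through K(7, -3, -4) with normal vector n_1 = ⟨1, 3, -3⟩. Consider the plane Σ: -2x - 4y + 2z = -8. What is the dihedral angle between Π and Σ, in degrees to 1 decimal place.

20.5

Π: n_1·r = n_1·K gives x + 3y - 3z = 10.
cos θ = |n₁·n₂| / (|n₁||n₂|) = |-20| / (√19 · √24).
θ = arccos(0.93659) ≈ 20.5°.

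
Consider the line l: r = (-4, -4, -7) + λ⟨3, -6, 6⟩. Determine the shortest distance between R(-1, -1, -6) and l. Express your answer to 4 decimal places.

4.3461

Taking (-4, -4, -7) on l with direction v = (3, -6, 6): w = R − (-4, -4, -7) = (3, 3, 1), and w × v = (24, -15, -27).
Distance = |w × v| / |v| = √1530 / √81 ≈ 4.3461.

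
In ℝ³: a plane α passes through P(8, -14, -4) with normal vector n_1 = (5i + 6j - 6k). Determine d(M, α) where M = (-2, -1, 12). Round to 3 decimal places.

6.904

α: n_1·r = n_1·P gives 5x + 6y - 6z = -20.
n·M − d = (5)·(-2) + (6)·(-1) + (-6)·(12) − (-20) = -68; |n| = √97.
Distance = |-68| / √97 = 68/√97 ≈ 6.904.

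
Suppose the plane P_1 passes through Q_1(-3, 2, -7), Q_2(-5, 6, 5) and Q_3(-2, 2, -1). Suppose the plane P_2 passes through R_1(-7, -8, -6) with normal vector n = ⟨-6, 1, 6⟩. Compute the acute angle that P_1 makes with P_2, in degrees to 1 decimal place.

60.5

Q_1Q_2 = (-2, 4, 12), Q_1Q_3 = (1, 0, 6); a normal to P_1 is Q_1Q_2 × Q_1Q_3 = (24, 24, -4).
Using Q_1: P_1 has equation 24x + 24y - 4z = 4.
P_2: n·r = n·R_1 gives -6x + y + 6z = -2.
cos θ = |n₁·n₂| / (|n₁||n₂|) = |-144| / (√1168 · √73).
θ = arccos(0.49315) ≈ 60.5°.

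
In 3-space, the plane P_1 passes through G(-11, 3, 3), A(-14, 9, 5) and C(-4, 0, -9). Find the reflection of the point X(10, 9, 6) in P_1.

GA = (-3, 6, 2), GC = (7, -3, -12); a normal to P_1 is GA × GC = (-66, -22, -33).
Using G: P_1 has equation -66x - 22y - 33z = 561.
λ = (n·X − d)/|n|² = (-1056 − 561)/5929 = -3/11.
Reflection = X − 2λn = (10, 9, 6) − (-6/11)·(-66, -22, -33) = (-26, -3, -12).

(-26, -3, -12)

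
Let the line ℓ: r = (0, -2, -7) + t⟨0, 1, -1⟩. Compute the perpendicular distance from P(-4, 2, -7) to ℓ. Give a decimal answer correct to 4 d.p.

4.8990

Taking (0, -2, -7) on ℓ with direction v = (0, 1, -1): w = P − (0, -2, -7) = (-4, 4, 0), and w × v = (-4, -4, -4).
Distance = |w × v| / |v| = √48 / √2 ≈ 4.8990.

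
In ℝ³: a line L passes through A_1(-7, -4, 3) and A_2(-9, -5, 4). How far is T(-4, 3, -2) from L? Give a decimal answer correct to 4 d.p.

A direction vector for L is A_2 − A_1 = (-2, -1, 1).
Taking (-7, -4, 3) on L with direction v = (-2, -1, 1): w = T − (-7, -4, 3) = (3, 7, -5), and w × v = (2, 7, 11).
Distance = |w × v| / |v| = √174 / √6 ≈ 5.3852.

5.3852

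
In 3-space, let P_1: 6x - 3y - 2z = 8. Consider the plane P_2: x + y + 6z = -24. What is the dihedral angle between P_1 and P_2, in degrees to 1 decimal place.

78.0

cos θ = |n₁·n₂| / (|n₁||n₂|) = |-9| / (√49 · √38).
θ = arccos(0.20857) ≈ 78.0°.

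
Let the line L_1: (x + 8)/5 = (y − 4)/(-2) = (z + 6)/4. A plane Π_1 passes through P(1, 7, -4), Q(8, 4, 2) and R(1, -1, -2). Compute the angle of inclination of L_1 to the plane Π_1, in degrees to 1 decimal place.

L_1 has direction (5, -2, 4) through (-8, 4, -6).
PQ = (7, -3, 6), PR = (0, -8, 2); a normal to Π_1 is PQ × PR = (42, -14, -56).
Using P: Π_1 has equation 42x - 14y - 56z = 168.
sin θ = |n·v| / (|n||v|) = |14| / (√5096 · √45) = 0.02924.
θ ≈ 1.7°.

1.7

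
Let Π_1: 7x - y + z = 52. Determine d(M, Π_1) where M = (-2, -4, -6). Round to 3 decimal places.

n·M − d = (7)·(-2) + (-1)·(-4) + (1)·(-6) − 52 = -68; |n| = √51.
Distance = |-68| / √51 = 68/√51 ≈ 9.522.

9.522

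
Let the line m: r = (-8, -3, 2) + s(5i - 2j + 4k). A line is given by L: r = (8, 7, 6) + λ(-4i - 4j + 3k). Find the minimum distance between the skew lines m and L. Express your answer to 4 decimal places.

6.0996

Common perpendicular direction n = (5, -2, 4) × (-4, -4, 3) = (10, -31, -28).
With w = (8, 7, 6) − (-8, -3, 2) = (16, 10, 4), w · n = -262.
Distance = |w · n| / |n| = |-262| / √1845 ≈ 6.0996.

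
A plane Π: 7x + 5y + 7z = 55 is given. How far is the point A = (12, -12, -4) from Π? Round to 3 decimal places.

n·A − d = (7)·(12) + (5)·(-12) + (7)·(-4) − 55 = -59; |n| = √123.
Distance = |-59| / √123 = 59/√123 ≈ 5.320.

5.320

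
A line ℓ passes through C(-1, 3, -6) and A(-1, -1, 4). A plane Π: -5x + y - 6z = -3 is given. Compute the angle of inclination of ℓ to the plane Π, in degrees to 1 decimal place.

A direction vector for ℓ is A − C = (0, -4, 10).
sin θ = |n·v| / (|n||v|) = |-64| / (√62 · √116) = 0.75467.
θ ≈ 49.0°.

49.0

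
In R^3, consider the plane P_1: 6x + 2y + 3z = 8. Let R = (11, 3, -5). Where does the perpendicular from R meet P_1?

Foot = R − λn with λ = (n·R − d)/|n|² = (57 − 8)/49 = 1.
Foot = (11, 3, -5) − 1·(6, 2, 3) = (5, 1, -8).

(5, 1, -8)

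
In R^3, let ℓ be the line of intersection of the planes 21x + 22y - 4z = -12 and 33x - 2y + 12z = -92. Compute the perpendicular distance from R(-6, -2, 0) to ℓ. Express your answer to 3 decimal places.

5.151

Direction of ℓ: (21, 22, -4) × (33, -2, 12) = (256, -384, -768).
A point on ℓ: solving the two plane equations with x = -2 gives (-2, 1, -2).
Taking (-2, 1, -2) on ℓ with direction v = (256, -384, -768): w = R − (-2, 1, -2) = (-4, -3, 2), and w × v = (3072, -2560, 2304).
Distance = |w × v| / |v| = √21299200 / √802816 ≈ 5.151.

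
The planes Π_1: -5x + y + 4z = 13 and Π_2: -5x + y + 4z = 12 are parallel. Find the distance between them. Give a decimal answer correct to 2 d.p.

0.15

Same normal n = (-5, 1, 4) with |n| = √42; distance = |13 − 12| / |n| = 1/√42 ≈ 0.15.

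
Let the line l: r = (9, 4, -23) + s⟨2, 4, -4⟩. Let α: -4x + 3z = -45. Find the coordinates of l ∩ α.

(3, -8, -11)

Substitute r = (9, 4, -23) + t(2, 4, -4) into the plane: -105 + (-20)t = -45, so t = -3.
Intersection: (9, 4, -23) + (-3)·(2, 4, -4) = (3, -8, -11).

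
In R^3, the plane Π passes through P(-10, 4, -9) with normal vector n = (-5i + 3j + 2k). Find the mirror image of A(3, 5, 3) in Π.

(-7, 11, 7)

Π: n·r = n·P gives -5x + 3y + 2z = 44.
λ = (n·A − d)/|n|² = (6 − 44)/38 = -1.
Reflection = A − 2λn = (3, 5, 3) − (-2)·(-5, 3, 2) = (-7, 11, 7).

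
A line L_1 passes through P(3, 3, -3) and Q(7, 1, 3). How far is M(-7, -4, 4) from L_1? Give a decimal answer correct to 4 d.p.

13.9079

A direction vector for L_1 is Q − P = (4, -2, 6).
Taking (3, 3, -3) on L_1 with direction v = (4, -2, 6): w = M − (3, 3, -3) = (-10, -7, 7), and w × v = (-28, 88, 48).
Distance = |w × v| / |v| = √10832 / √56 ≈ 13.9079.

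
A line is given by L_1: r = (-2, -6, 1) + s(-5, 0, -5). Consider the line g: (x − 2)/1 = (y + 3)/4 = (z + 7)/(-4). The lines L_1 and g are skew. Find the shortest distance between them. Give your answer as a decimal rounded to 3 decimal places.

g has direction (1, 4, -4) through (2, -3, -7).
Common perpendicular direction n = (-5, 0, -5) × (1, 4, -4) = (20, -25, -20).
With w = (2, -3, -7) − (-2, -6, 1) = (4, 3, -8), w · n = 165.
Distance = |w · n| / |n| = |165| / √1425 ≈ 4.371.

4.371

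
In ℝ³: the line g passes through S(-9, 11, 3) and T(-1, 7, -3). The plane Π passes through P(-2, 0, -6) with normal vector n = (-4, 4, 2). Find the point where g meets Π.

(3, 5, -6)

A direction vector for g is T − S = (8, -4, -6).
Π: n·r = n·P gives -4x + 4y + 2z = -4.
Substitute r = (-9, 11, 3) + t(8, -4, -6) into the plane: 86 + (-60)t = -4, so t = 3/2.
Intersection: (-9, 11, 3) + (3/2)·(8, -4, -6) = (3, 5, -6).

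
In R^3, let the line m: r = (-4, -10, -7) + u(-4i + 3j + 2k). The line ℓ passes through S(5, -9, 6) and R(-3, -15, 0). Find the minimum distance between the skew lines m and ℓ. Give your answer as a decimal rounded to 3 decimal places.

8.444

A direction vector for ℓ is R − S = (-8, -6, -6).
Common perpendicular direction n = (-4, 3, 2) × (-8, -6, -6) = (-6, -40, 48).
With w = (5, -9, 6) − (-4, -10, -7) = (9, 1, 13), w · n = 530.
Distance = |w · n| / |n| = |530| / √3940 ≈ 8.444.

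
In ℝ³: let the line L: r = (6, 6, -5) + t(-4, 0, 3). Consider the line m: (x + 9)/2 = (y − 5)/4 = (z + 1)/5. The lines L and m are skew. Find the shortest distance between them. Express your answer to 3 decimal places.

2.744

m has direction (2, 4, 5) through (-9, 5, -1).
Common perpendicular direction n = (-4, 0, 3) × (2, 4, 5) = (-12, 26, -16).
With w = (-9, 5, -1) − (6, 6, -5) = (-15, -1, 4), w · n = 90.
Distance = |w · n| / |n| = |90| / √1076 ≈ 2.744.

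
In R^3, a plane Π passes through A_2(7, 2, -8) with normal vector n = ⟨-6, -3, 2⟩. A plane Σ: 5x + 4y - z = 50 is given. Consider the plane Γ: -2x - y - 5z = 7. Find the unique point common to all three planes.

(9, 0, -5)

Π: n·r = n·A_2 gives -6x - 3y + 2z = -64.
Solving the 3×3 linear system -6x - 3y + 2z = -64, 5x + 4y - z = 50, -2x - y - 5z = 7 (e.g. by elimination or Cramer's rule, determinant = 51) gives (9, 0, -5).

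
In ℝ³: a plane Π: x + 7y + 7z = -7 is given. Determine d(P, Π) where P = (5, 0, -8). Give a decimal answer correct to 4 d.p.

n·P − d = (1)·(5) + (7)·(0) + (7)·(-8) − (-7) = -44; |n| = √99.
Distance = |-44| / √99 = 44/√99 ≈ 4.4222.

4.4222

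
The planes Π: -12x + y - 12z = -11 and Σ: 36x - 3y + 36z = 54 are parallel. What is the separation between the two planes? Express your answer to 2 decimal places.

0.41

Rescale Σ by 1/(-3): -12x + y - 12z = -18. Then distance = |-11 − (-18)| / √289 ≈ 0.41.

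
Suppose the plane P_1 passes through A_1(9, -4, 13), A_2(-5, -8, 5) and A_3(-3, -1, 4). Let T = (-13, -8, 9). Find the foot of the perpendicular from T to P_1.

A_1A_2 = (-14, -4, -8), A_1A_3 = (-12, 3, -9); a normal to P_1 is A_1A_2 × A_1A_3 = (60, -30, -90).
Using A_1: P_1 has equation 60x - 30y - 90z = -510.
Foot = T − λn with λ = (n·T − d)/|n|² = (-1350 − (-510))/12600 = -1/15.
Foot = (-13, -8, 9) − (-1/15)·(60, -30, -90) = (-9, -10, 3).

(-9, -10, 3)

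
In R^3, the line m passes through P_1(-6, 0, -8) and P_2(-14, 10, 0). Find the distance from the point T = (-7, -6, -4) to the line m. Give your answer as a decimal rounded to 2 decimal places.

A direction vector for m is P_2 − P_1 = (-8, 10, 8).
Taking (-6, 0, -8) on m with direction v = (-8, 10, 8): w = T − (-6, 0, -8) = (-1, -6, 4), and w × v = (-88, -24, -58).
Distance = |w × v| / |v| = √11684 / √228 ≈ 7.16.

7.16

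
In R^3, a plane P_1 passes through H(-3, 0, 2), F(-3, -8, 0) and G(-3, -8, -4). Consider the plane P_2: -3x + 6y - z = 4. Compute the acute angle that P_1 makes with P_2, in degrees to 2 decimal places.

63.75

HF = (0, -8, -2), HG = (0, -8, -6); a normal to P_1 is HF × HG = (32, 0, 0).
Using H: P_1 has equation 32x = -96.
cos θ = |n₁·n₂| / (|n₁||n₂|) = |-96| / (√1024 · √46).
θ = arccos(0.44233) ≈ 63.75°.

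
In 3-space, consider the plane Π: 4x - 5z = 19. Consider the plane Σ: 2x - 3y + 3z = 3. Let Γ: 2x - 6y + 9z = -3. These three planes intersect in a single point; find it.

Solving the 3×3 linear system 4x - 5z = 19, 2x - 3y + 3z = 3, 2x - 6y + 9z = -3 (e.g. by elimination or Cramer's rule, determinant = -6) gives (6, 4, 1).

(6, 4, 1)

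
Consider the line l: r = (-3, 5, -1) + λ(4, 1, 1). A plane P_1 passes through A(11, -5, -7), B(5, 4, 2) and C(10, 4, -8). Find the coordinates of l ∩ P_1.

(5, 7, 1)

AB = (-6, 9, 9), AC = (-1, 9, -1); a normal to P_1 is AB × AC = (-90, -15, -45).
Using A: P_1 has equation -90x - 15y - 45z = -600.
Substitute r = (-3, 5, -1) + t(4, 1, 1) into the plane: 240 + (-420)t = -600, so t = 2.
Intersection: (-3, 5, -1) + 2·(4, 1, 1) = (5, 7, 1).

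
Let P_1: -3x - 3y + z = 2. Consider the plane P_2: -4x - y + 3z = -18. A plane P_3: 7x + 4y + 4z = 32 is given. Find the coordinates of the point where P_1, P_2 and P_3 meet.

Solving the 3×3 linear system -3x - 3y + z = 2, -4x - y + 3z = -18, 7x + 4y + 4z = 32 (e.g. by elimination or Cramer's rule, determinant = -72) gives (8, -8, 2).

(8, -8, 2)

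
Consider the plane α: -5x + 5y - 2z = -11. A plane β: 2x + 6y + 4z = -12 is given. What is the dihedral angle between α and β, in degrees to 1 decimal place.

77.4

cos θ = |n₁·n₂| / (|n₁||n₂|) = |12| / (√54 · √56).
θ = arccos(0.21822) ≈ 77.4°.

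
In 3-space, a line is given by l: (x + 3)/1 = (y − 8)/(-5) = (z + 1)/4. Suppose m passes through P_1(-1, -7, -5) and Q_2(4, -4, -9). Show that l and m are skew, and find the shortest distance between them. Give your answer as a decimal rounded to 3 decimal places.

12.084

l has direction (1, -5, 4) through (-3, 8, -1).
A direction vector for m is Q_2 − P_1 = (5, 3, -4).
Common perpendicular direction n = (1, -5, 4) × (5, 3, -4) = (8, 24, 28).
With w = (-1, -7, -5) − (-3, 8, -1) = (2, -15, -4), w · n = -456.
Since n ≠ 0 the lines are not parallel, and w · n = -456 ≠ 0 so they do not intersect; hence they are skew.
Distance = |w · n| / |n| = |-456| / √1424 ≈ 12.084.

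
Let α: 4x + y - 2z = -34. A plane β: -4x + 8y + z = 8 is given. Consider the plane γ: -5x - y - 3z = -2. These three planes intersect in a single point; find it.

Solving the 3×3 linear system 4x + y - 2z = -34, -4x + 8y + z = 8, -5x - y - 3z = -2 (e.g. by elimination or Cramer's rule, determinant = -197) gives (-4, -2, 8).

(-4, -2, 8)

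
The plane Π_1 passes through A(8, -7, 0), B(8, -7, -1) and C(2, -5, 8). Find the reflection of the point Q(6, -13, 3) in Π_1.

AB = (0, 0, -1), AC = (-6, 2, 8); a normal to Π_1 is AB × AC = (2, 6, 0).
Using A: Π_1 has equation 2x + 6y = -26.
λ = (n·Q − d)/|n|² = (-66 − (-26))/40 = -1.
Reflection = Q − 2λn = (6, -13, 3) − (-2)·(2, 6, 0) = (10, -1, 3).

(10, -1, 3)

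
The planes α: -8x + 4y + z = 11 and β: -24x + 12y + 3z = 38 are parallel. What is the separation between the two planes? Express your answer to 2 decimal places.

0.19

Rescale β by 1/3: -8x + 4y + z = 38/3. Then distance = |11 − (38/3)| / √81 ≈ 0.19.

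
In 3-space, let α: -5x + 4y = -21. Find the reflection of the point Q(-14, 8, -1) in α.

λ = (n·Q − d)/|n|² = (102 − (-21))/41 = 3.
Reflection = Q − 2λn = (-14, 8, -1) − 6·(-5, 4, 0) = (16, -16, -1).

(16, -16, -1)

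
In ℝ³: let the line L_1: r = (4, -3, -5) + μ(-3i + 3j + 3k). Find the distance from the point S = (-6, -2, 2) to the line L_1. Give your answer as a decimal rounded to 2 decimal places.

Taking (4, -3, -5) on L_1 with direction v = (-3, 3, 3): w = S − (4, -3, -5) = (-10, 1, 7), and w × v = (-18, 9, -27).
Distance = |w × v| / |v| = √1134 / √27 ≈ 6.48.

6.48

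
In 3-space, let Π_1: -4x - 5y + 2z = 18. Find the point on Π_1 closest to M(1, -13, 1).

(5, -8, -1)

Foot = M − λn with λ = (n·M − d)/|n|² = (63 − 18)/45 = 1.
Foot = (1, -13, 1) − 1·(-4, -5, 2) = (5, -8, -1).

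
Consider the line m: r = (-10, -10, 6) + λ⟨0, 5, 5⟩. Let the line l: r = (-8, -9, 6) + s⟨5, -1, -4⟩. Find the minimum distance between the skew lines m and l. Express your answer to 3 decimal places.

0.130

Common perpendicular direction n = (0, 5, 5) × (5, -1, -4) = (-15, 25, -25).
With w = (-8, -9, 6) − (-10, -10, 6) = (2, 1, 0), w · n = -5.
Distance = |w · n| / |n| = |-5| / √1475 ≈ 0.130.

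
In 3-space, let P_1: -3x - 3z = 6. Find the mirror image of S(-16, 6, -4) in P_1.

λ = (n·S − d)/|n|² = (60 − 6)/18 = 3.
Reflection = S − 2λn = (-16, 6, -4) − 6·(-3, 0, -3) = (2, 6, 14).

(2, 6, 14)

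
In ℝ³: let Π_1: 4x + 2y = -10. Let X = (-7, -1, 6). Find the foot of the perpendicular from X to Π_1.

Foot = X − λn with λ = (n·X − d)/|n|² = (-30 − (-10))/20 = -1.
Foot = (-7, -1, 6) − (-1)·(4, 2, 0) = (-3, 1, 6).

(-3, 1, 6)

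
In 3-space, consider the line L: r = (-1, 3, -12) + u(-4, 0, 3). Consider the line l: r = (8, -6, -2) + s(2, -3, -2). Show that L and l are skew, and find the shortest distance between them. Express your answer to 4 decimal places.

Common perpendicular direction n = (-4, 0, 3) × (2, -3, -2) = (9, -2, 12).
With w = (8, -6, -2) − (-1, 3, -12) = (9, -9, 10), w · n = 219.
Since n ≠ 0 the lines are not parallel, and w · n = 219 ≠ 0 so they do not intersect; hence they are skew.
Distance = |w · n| / |n| = |219| / √229 ≈ 14.4719.

14.4719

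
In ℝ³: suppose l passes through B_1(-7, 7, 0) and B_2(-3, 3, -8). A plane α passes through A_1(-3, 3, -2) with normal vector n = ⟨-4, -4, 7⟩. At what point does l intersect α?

(-6, 6, -2)

A direction vector for l is B_2 − B_1 = (4, -4, -8).
α: n·r = n·A_1 gives -4x - 4y + 7z = -14.
Substitute r = (-7, 7, 0) + t(4, -4, -8) into the plane: 0 + (-56)t = -14, so t = 1/4.
Intersection: (-7, 7, 0) + (1/4)·(4, -4, -8) = (-6, 6, -2).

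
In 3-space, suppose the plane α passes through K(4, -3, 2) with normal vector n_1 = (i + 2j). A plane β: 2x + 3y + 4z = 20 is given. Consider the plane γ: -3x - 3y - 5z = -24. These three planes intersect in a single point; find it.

α: n_1·r = n_1·K gives x + 2y = -2.
Solving the 3×3 linear system x + 2y = -2, 2x + 3y + 4z = 20, -3x - 3y - 5z = -24 (e.g. by elimination or Cramer's rule, determinant = -7) gives (-2, 0, 6).

(-2, 0, 6)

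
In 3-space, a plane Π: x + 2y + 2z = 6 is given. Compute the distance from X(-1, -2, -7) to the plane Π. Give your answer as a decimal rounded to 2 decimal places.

8.33

n·X − d = (1)·(-1) + (2)·(-2) + (2)·(-7) − 6 = -25; |n| = √9.
Distance = |-25| / √9 = 25/√9 ≈ 8.33.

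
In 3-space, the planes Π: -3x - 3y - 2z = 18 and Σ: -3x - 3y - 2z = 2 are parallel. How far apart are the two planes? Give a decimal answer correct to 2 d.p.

3.41

Same normal n = (-3, -3, -2) with |n| = √22; distance = |18 − 2| / |n| = 16/√22 ≈ 3.41.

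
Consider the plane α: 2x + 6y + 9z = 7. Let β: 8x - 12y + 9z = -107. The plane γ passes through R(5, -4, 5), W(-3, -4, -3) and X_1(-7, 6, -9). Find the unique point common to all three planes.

(-1, 6, -3)

RW = (-8, 0, -8), RX_1 = (-12, 10, -14); a normal to γ is RW × RX_1 = (80, -16, -80).
Using R: γ has equation 80x - 16y - 80z = 64.
Solving the 3×3 linear system 2x + 6y + 9z = 7, 8x - 12y + 9z = -107, 80x - 16y - 80z = 64 (e.g. by elimination or Cramer's rule, determinant = 17856) gives (-1, 6, -3).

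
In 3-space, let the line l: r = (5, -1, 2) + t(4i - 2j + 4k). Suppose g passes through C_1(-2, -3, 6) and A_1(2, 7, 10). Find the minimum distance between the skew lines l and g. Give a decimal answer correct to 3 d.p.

A direction vector for g is A_1 − C_1 = (4, 10, 4).
Common perpendicular direction n = (4, -2, 4) × (4, 10, 4) = (-48, 0, 48).
With w = (-2, -3, 6) − (5, -1, 2) = (-7, -2, 4), w · n = 528.
Distance = |w · n| / |n| = |528| / √4608 ≈ 7.778.

7.778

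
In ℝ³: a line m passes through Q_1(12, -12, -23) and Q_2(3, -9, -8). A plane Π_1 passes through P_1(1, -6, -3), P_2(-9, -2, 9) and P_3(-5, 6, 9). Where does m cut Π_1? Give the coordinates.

(0, -8, -3)

A direction vector for m is Q_2 − Q_1 = (-9, 3, 15).
P_1P_2 = (-10, 4, 12), P_1P_3 = (-6, 12, 12); a normal to Π_1 is P_1P_2 × P_1P_3 = (-96, 48, -96).
Using P_1: Π_1 has equation -96x + 48y - 96z = -96.
Substitute r = (12, -12, -23) + t(-9, 3, 15) into the plane: 480 + (-432)t = -96, so t = 4/3.
Intersection: (12, -12, -23) + (4/3)·(-9, 3, 15) = (0, -8, -3).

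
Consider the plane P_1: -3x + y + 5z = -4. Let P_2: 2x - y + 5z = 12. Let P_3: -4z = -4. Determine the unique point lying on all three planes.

(2, -3, 1)

Solving the 3×3 linear system -3x + y + 5z = -4, 2x - y + 5z = 12, -4z = -4 (e.g. by elimination or Cramer's rule, determinant = -4) gives (2, -3, 1).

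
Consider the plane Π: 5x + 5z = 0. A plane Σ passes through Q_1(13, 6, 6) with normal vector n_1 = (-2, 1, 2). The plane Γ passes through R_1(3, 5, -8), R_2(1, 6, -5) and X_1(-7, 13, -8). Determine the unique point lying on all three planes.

Σ: n_1·r = n_1·Q_1 gives -2x + y + 2z = -8.
R_1R_2 = (-2, 1, 3), R_1X_1 = (-10, 8, 0); a normal to Γ is R_1R_2 × R_1X_1 = (-24, -30, -6).
Using R_1: Γ has equation -24x - 30y - 6z = -174.
Solving the 3×3 linear system 5x + 5z = 0, -2x + y + 2z = -8, -24x - 30y - 6z = -174 (e.g. by elimination or Cramer's rule, determinant = 690) gives (3, 4, -3).

(3, 4, -3)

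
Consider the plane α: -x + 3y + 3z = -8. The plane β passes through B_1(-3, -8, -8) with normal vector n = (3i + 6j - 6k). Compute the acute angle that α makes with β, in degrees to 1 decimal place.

85.6

β: n·r = n·B_1 gives 3x + 6y - 6z = -9.
cos θ = |n₁·n₂| / (|n₁||n₂|) = |-3| / (√19 · √81).
θ = arccos(0.07647) ≈ 85.6°.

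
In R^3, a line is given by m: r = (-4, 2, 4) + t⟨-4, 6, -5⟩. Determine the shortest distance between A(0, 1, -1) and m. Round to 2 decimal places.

Taking (-4, 2, 4) on m with direction v = (-4, 6, -5): w = A − (-4, 2, 4) = (4, -1, -5), and w × v = (35, 40, 20).
Distance = |w × v| / |v| = √3225 / √77 ≈ 6.47.

6.47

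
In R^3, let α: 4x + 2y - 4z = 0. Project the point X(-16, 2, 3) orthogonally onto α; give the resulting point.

Foot = X − λn with λ = (n·X − d)/|n|² = (-72 − 0)/36 = -2.
Foot = (-16, 2, 3) − (-2)·(4, 2, -4) = (-8, 6, -5).

(-8, 6, -5)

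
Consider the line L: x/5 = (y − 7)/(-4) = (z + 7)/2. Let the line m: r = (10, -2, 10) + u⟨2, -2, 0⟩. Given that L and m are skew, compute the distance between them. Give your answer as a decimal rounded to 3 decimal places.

L has direction (5, -4, 2) through (0, 7, -7).
Common perpendicular direction n = (5, -4, 2) × (2, -2, 0) = (4, 4, -2).
With w = (10, -2, 10) − (0, 7, -7) = (10, -9, 17), w · n = -30.
Distance = |w · n| / |n| = |-30| / √36 ≈ 5.000.

5.000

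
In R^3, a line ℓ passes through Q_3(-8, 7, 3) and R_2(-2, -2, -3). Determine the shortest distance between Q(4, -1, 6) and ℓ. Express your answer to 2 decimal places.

A direction vector for ℓ is R_2 − Q_3 = (6, -9, -6).
Taking (-8, 7, 3) on ℓ with direction v = (6, -9, -6): w = Q − (-8, 7, 3) = (12, -8, 3), and w × v = (75, 90, -60).
Distance = |w × v| / |v| = √17325 / √153 ≈ 10.64.

10.64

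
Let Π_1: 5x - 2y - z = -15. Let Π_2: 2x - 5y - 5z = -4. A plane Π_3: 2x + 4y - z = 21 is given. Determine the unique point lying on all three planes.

(-2, 5, -5)

Solving the 3×3 linear system 5x - 2y - z = -15, 2x - 5y - 5z = -4, 2x + 4y - z = 21 (e.g. by elimination or Cramer's rule, determinant = 123) gives (-2, 5, -5).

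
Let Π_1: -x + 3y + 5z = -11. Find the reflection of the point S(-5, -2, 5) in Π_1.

λ = (n·S − d)/|n|² = (24 − (-11))/35 = 1.
Reflection = S − 2λn = (-5, -2, 5) − 2·(-1, 3, 5) = (-3, -8, -5).

(-3, -8, -5)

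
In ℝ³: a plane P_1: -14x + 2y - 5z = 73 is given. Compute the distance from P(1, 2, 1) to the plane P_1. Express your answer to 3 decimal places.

5.867

n·P − d = (-14)·(1) + (2)·(2) + (-5)·(1) − 73 = -88; |n| = √225.
Distance = |-88| / √225 = 88/√225 ≈ 5.867.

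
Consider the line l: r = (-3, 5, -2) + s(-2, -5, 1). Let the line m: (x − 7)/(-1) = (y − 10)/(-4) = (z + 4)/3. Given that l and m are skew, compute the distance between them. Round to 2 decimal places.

7.31

m has direction (-1, -4, 3) through (7, 10, -4).
Common perpendicular direction n = (-2, -5, 1) × (-1, -4, 3) = (-11, 5, 3).
With w = (7, 10, -4) − (-3, 5, -2) = (10, 5, -2), w · n = -91.
Distance = |w · n| / |n| = |-91| / √155 ≈ 7.31.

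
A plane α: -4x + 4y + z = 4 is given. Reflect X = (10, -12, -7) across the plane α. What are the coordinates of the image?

λ = (n·X − d)/|n|² = (-95 − 4)/33 = -3.
Reflection = X − 2λn = (10, -12, -7) − (-6)·(-4, 4, 1) = (-14, 12, -1).

(-14, 12, -1)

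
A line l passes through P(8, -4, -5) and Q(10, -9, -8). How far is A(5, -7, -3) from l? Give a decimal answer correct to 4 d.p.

4.6651

A direction vector for l is Q − P = (2, -5, -3).
Taking (8, -4, -5) on l with direction v = (2, -5, -3): w = A − (8, -4, -5) = (-3, -3, 2), and w × v = (19, -5, 21).
Distance = |w × v| / |v| = √827 / √38 ≈ 4.6651.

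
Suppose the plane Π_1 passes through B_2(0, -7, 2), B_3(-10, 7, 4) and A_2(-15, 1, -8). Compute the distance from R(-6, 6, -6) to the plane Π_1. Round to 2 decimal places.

7.44

B_2B_3 = (-10, 14, 2), B_2A_2 = (-15, 8, -10); a normal to Π_1 is B_2B_3 × B_2A_2 = (-156, -130, 130).
Using B_2: Π_1 has equation -156x - 130y + 130z = 1170.
n·R − d = (-156)·(-6) + (-130)·(6) + (130)·(-6) − 1170 = -1794; |n| = √58136.
Distance = |-1794| / √58136 = 1794/√58136 ≈ 7.44.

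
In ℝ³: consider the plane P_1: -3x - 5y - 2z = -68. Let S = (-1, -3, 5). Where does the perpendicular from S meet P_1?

(5, 7, 9)

Foot = S − λn with λ = (n·S − d)/|n|² = (8 − (-68))/38 = 2.
Foot = (-1, -3, 5) − 2·(-3, -5, -2) = (5, 7, 9).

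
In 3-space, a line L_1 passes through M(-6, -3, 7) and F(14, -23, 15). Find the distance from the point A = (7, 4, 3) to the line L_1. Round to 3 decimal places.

A direction vector for L_1 is F − M = (20, -20, 8).
Taking (-6, -3, 7) on L_1 with direction v = (20, -20, 8): w = A − (-6, -3, 7) = (13, 7, -4), and w × v = (-24, -184, -400).
Distance = |w × v| / |v| = √194432 / √864 ≈ 15.001.

15.001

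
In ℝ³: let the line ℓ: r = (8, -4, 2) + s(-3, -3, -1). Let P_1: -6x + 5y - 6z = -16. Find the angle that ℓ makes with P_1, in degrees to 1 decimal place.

sin θ = |n·v| / (|n||v|) = |9| / (√97 · √19) = 0.20964.
θ ≈ 12.1°.

12.1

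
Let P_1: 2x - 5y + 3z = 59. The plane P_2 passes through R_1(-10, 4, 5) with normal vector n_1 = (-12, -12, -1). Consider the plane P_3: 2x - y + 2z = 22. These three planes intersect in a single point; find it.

P_2: n_1·r = n_1·R_1 gives -12x - 12y - z = 67.
Solving the 3×3 linear system 2x - 5y + 3z = 59, -12x - 12y - z = 67, 2x - y + 2z = 22 (e.g. by elimination or Cramer's rule, determinant = -52) gives (2, -8, 5).

(2, -8, 5)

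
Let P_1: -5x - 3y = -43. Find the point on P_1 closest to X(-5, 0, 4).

Foot = X − λn with λ = (n·X − d)/|n|² = (25 − (-43))/34 = 2.
Foot = (-5, 0, 4) − 2·(-5, -3, 0) = (5, 6, 4).

(5, 6, 4)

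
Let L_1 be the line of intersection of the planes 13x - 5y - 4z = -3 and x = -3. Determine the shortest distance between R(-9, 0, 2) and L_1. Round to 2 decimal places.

Direction of L_1: (13, -5, -4) × (1, 0, 0) = (0, -4, 5).
A point on L_1: solving the two plane equations with y = -12 gives (-3, -12, 6).
Taking (-3, -12, 6) on L_1 with direction v = (0, -4, 5): w = R − (-3, -12, 6) = (-6, 12, -4), and w × v = (44, 30, 24).
Distance = |w × v| / |v| = √3412 / √41 ≈ 9.12.

9.12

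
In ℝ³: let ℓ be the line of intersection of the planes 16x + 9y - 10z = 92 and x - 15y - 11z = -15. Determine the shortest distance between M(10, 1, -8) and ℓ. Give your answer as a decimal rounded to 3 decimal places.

Direction of ℓ: (16, 9, -10) × (1, -15, -11) = (-249, 166, -249).
A point on ℓ: solving the two plane equations with x = 1 gives (1, 4, -4).
Taking (1, 4, -4) on ℓ with direction v = (-249, 166, -249): w = M − (1, 4, -4) = (9, -3, -4), and w × v = (1411, 3237, 747).
Distance = |w × v| / |v| = √13027099 / √151558 ≈ 9.271.

9.271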